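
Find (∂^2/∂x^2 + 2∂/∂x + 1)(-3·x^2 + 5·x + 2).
- 3 x^{2} - 7 x + 6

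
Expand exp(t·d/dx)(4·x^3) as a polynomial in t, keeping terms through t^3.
4 t^{3} + 12 t^{2} x + 12 t x^{2} + 4 x^{3}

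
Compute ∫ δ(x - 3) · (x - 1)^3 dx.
8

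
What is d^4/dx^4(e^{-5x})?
625 e^{- 5 x}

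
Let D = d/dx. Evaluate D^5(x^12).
95040 x^{7}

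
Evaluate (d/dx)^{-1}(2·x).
x^{2}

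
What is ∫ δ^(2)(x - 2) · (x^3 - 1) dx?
12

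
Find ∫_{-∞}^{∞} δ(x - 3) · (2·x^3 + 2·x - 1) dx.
59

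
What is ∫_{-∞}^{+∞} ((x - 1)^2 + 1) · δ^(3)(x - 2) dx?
0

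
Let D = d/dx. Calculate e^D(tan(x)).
\tan{\left(x + 1 \right)}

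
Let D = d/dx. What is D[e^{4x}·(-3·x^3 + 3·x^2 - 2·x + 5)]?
\left(- 12 x^{3} + 3 x^{2} - 2 x + 18\right) e^{4 x}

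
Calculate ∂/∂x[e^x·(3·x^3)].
3 x^{2} \left(x + 3\right) e^{x}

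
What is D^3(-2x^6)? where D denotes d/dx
- 240 x^{3}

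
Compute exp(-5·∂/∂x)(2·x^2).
2 x^{2} - 20 x + 50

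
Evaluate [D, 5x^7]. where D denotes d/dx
35 x^{6}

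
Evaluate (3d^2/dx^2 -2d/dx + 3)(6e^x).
24 e^{x}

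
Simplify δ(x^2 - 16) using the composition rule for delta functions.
\frac{\delta(x - 4) + \delta(x + 4)}{8}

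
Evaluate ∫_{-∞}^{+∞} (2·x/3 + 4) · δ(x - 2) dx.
\frac{16}{3}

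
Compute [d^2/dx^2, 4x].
8\frac{d}{dx}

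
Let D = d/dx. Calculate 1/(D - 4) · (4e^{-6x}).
- \frac{2 e^{- 6 x}}{5}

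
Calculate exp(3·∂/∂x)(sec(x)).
\sec{\left(x + 3 \right)}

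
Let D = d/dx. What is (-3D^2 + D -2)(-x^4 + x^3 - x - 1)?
2 x^{4} - 6 x^{3} + 39 x^{2} - 16 x + 1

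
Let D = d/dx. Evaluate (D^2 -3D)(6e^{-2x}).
60 e^{- 2 x}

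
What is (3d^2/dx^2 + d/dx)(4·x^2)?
8 x + 24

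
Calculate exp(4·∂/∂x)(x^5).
x^{5} + 20 x^{4} + 160 x^{3} + 640 x^{2} + 1280 x + 1024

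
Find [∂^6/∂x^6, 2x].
12\frac{d^{5}}{dx^{5}}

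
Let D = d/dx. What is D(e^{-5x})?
- 5 e^{- 5 x}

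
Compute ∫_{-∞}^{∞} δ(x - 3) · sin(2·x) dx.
\sin{\left(6 \right)}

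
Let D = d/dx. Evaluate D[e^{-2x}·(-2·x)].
2 \left(2 x - 1\right) e^{- 2 x}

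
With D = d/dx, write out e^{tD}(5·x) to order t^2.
5 t + 5 x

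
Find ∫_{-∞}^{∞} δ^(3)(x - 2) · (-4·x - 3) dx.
0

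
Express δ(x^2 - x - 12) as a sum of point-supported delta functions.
\frac{\delta(x + 3) + \delta(x - 4)}{7}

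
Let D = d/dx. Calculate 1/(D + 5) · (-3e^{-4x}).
- 3 e^{- 4 x}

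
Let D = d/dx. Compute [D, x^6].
6 x^{5}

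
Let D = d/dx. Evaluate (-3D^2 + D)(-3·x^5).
15 x^{3} \left(12 - x\right)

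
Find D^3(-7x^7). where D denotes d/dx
- 1470 x^{4}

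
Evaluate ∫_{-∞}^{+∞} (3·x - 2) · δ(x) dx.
-2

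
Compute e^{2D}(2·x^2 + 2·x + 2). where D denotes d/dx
2 x^{2} + 10 x + 14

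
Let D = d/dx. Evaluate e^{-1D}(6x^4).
6 x^{4} - 24 x^{3} + 36 x^{2} - 24 x + 6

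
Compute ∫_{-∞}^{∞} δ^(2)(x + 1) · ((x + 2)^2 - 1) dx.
2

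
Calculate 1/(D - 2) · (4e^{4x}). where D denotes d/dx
2 e^{4 x}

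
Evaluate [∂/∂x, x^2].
2 x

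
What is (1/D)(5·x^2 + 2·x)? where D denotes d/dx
\frac{5 x^{3}}{3} + x^{2}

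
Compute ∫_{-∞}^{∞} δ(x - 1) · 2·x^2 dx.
2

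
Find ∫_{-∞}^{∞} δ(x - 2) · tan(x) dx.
\tan{\left(2 \right)}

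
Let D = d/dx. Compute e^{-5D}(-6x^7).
- 6 x^{7} + 210 x^{6} - 3150 x^{5} + 26250 x^{4} - 131250 x^{3} + 393750 x^{2} - 656250 x + 468750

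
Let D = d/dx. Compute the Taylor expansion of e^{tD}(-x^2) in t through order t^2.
- t^{2} - 2 t x - x^{2}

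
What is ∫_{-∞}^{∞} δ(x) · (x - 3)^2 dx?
9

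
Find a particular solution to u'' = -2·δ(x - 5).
-|x - 5|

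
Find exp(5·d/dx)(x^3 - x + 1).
x^{3} + 15 x^{2} + 74 x + 121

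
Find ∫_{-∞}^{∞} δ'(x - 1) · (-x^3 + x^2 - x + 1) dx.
2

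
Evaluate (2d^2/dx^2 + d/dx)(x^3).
3 x \left(x + 4\right)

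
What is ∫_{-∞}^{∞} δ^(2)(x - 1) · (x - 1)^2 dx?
2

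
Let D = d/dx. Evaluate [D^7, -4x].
-28D^{6}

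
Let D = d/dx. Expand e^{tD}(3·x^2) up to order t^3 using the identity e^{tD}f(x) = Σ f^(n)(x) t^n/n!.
3 t^{2} + 6 t x + 3 x^{2}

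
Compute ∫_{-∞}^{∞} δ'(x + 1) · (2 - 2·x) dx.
2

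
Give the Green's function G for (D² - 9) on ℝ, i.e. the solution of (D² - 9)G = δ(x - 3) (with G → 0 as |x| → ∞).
-\frac{e^{-3|x - 3|}}{6}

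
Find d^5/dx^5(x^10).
30240 x^{5}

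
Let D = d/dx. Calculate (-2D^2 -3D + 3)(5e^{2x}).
- 55 e^{2 x}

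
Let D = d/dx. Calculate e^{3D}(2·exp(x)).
2 e^{x + 3}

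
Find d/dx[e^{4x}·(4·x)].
\left(16 x + 4\right) e^{4 x}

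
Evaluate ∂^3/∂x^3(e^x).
e^{x}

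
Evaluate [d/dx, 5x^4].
20 x^{3}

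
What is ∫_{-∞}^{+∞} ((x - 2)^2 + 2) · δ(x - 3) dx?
3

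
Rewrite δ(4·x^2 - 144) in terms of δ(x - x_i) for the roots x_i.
\frac{\delta(x - 6) + \delta(x + 6)}{48}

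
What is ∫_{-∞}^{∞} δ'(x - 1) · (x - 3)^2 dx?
4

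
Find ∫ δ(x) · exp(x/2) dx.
1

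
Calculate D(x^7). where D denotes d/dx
7 x^{6}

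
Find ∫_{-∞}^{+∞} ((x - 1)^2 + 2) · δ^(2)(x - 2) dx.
2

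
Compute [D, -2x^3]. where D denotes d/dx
- 6 x^{2}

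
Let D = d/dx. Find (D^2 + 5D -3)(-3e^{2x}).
- 33 e^{2 x}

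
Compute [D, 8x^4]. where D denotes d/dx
32 x^{3}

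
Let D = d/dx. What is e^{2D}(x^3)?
x^{3} + 6 x^{2} + 12 x + 8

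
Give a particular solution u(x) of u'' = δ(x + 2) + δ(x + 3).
\frac{|x + 2|}{2} + \frac{|x + 3|}{2}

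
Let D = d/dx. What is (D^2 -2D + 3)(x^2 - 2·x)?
3 x^{2} - 10 x + 6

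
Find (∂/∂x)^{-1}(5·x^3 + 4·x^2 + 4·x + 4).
\frac{5 x^{4}}{4} + \frac{4 x^{3}}{3} + 2 x^{2} + 4 x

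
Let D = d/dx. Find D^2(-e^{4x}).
- 16 e^{4 x}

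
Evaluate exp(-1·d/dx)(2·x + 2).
2 x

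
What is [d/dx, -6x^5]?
- 30 x^{4}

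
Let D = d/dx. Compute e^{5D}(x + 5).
x + 10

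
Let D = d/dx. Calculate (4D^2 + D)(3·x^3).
9 x \left(x + 8\right)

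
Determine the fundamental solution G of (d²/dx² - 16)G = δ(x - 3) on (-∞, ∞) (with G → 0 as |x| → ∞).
-\frac{e^{-4|x - 3|}}{8}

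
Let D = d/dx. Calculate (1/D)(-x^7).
- \frac{x^{8}}{8}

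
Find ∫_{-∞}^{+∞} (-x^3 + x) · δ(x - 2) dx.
-6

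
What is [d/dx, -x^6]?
- 6 x^{5}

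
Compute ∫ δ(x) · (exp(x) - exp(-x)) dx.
0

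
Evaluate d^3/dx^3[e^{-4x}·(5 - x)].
16 \left(4 x - 23\right) e^{- 4 x}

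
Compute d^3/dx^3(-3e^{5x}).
- 375 e^{5 x}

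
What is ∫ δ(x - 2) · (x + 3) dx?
5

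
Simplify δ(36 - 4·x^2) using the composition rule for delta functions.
\frac{\delta(x - 3) + \delta(x + 3)}{24}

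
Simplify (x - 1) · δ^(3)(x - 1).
-3\delta^{(2)}(x - 1)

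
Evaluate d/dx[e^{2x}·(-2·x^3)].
x^{2} \left(- 4 x - 6\right) e^{2 x}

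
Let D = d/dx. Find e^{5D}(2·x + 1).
2 x + 11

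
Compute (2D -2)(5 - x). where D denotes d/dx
2 x - 12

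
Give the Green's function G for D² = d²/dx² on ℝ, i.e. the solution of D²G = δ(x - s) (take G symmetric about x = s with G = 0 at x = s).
\frac{|x - s|}{2}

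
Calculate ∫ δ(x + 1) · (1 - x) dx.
2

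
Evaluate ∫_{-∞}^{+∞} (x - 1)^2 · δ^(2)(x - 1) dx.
2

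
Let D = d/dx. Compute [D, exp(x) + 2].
e^{x}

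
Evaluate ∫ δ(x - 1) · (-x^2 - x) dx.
-2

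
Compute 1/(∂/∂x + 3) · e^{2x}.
\frac{e^{2 x}}{5}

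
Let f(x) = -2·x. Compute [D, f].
-2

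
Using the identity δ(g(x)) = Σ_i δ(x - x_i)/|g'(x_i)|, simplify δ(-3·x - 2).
\frac{\delta(x + 2/3)}{3}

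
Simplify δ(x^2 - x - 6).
\frac{\delta(x + 2) + \delta(x - 3)}{5}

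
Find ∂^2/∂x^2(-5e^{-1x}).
- 5 e^{- x}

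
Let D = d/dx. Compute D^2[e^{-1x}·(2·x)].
2 \left(x - 2\right) e^{- x}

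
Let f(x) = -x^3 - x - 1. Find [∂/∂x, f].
- 3 x^{2} - 1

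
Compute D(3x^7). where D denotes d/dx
21 x^{6}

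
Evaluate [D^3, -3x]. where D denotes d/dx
-9D^{2}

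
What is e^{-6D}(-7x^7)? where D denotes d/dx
- 7 x^{7} + 294 x^{6} - 5292 x^{5} + 52920 x^{4} - 317520 x^{3} + 1143072 x^{2} - 2286144 x + 1959552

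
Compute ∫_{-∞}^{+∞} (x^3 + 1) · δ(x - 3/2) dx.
\frac{35}{8}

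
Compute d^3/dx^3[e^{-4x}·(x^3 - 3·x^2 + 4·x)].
2 \left(- 32 x^{3} + 168 x^{2} - 308 x + 135\right) e^{- 4 x}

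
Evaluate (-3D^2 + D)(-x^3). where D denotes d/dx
3 x \left(6 - x\right)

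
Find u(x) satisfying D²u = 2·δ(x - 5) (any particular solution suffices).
|x - 5|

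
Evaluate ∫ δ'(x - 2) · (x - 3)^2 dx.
2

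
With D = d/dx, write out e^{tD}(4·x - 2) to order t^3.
4 t + 4 x - 2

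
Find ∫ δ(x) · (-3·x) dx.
0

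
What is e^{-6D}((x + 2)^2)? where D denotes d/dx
x^{2} - 8 x + 16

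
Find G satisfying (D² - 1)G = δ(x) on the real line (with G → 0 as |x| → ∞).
-\frac{e^{-|x|}}{2}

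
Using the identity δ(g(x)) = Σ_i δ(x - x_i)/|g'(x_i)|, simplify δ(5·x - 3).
\frac{\delta(x - 3/5)}{5}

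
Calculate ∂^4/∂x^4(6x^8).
10080 x^{4}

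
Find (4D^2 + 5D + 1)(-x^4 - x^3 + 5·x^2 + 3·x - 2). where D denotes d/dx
- x^{4} - 21 x^{3} - 58 x^{2} + 29 x + 53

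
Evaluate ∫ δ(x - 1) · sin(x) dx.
\sin{\left(1 \right)}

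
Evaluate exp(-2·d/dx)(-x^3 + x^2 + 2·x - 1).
- x^{3} + 7 x^{2} - 14 x + 7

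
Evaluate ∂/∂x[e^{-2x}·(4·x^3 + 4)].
4 \left(- 2 x^{3} + 3 x^{2} - 2\right) e^{- 2 x}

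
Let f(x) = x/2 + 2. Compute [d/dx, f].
\frac{1}{2}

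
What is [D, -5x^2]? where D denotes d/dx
- 10 x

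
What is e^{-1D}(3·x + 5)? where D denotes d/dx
3 x + 2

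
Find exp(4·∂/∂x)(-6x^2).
- 6 x^{2} - 48 x - 96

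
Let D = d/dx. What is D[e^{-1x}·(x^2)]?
x \left(2 - x\right) e^{- x}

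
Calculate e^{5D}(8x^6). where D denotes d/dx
8 x^{6} + 240 x^{5} + 3000 x^{4} + 20000 x^{3} + 75000 x^{2} + 150000 x + 125000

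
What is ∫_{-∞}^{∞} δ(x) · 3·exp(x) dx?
3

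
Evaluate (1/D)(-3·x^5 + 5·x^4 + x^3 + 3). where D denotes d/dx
- \frac{x^{6}}{2} + x^{5} + \frac{x^{4}}{4} + 3 x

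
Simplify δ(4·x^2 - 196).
\frac{\delta(x - 7) + \delta(x + 7)}{56}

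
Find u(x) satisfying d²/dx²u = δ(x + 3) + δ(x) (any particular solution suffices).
\frac{|x + 3|}{2} + \frac{|x|}{2}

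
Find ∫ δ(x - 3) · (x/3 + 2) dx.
3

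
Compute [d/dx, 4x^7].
28 x^{6}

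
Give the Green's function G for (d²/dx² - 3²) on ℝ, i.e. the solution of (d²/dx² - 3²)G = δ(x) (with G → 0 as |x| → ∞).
-\frac{e^{-3|x|}}{6}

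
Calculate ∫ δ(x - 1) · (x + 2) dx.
3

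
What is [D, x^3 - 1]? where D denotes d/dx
3 x^{2}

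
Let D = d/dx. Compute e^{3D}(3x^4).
3 x^{4} + 36 x^{3} + 162 x^{2} + 324 x + 243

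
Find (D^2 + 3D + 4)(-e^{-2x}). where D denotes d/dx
- 2 e^{- 2 x}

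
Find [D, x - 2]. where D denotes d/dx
1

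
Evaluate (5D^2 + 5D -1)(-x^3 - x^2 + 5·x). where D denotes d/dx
x^{3} - 14 x^{2} - 45 x + 15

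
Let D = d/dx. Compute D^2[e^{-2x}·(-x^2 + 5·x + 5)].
2 \left(- 2 x^{2} + 14 x - 1\right) e^{- 2 x}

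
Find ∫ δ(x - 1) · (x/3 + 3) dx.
\frac{10}{3}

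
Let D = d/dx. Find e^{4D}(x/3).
\frac{x}{3} + \frac{4}{3}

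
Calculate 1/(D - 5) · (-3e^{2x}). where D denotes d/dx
e^{2 x}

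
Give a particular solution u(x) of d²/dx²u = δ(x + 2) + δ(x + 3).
\frac{|x + 2|}{2} + \frac{|x + 3|}{2}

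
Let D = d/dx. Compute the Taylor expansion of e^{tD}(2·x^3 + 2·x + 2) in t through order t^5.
2 t^{3} + 6 t^{2} x + 2 t \left(3 x^{2} + 1\right) + 2 x^{3} + 2 x + 2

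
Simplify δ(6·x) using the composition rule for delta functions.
\frac{\delta(x)}{6}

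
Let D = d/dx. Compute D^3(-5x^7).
- 1050 x^{4}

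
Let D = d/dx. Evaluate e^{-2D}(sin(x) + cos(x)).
\sqrt{2} \cos{\left(- x + \frac{\pi}{4} + 2 \right)}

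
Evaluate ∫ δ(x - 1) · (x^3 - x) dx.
0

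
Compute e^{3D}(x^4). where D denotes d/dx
x^{4} + 12 x^{3} + 54 x^{2} + 108 x + 81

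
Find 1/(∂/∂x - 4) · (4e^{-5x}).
- \frac{4 e^{- 5 x}}{9}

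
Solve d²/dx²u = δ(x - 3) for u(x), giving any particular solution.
\frac{|x - 3|}{2}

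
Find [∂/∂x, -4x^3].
- 12 x^{2}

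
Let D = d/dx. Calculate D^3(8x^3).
48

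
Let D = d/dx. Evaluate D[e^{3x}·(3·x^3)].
9 x^{2} \left(x + 1\right) e^{3 x}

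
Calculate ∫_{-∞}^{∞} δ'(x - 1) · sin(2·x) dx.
- 2 \cos{\left(2 \right)}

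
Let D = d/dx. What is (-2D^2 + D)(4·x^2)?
8 x - 16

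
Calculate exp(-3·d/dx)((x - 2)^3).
x^{3} - 15 x^{2} + 75 x - 125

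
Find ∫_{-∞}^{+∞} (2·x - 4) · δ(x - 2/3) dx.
- \frac{8}{3}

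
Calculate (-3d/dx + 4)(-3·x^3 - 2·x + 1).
- 12 x^{3} + 27 x^{2} - 8 x + 10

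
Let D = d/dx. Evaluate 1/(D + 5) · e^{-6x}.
- e^{- 6 x}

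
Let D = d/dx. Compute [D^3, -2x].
-6D^{2}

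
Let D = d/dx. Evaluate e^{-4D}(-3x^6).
- 3 x^{6} + 72 x^{5} - 720 x^{4} + 3840 x^{3} - 11520 x^{2} + 18432 x - 12288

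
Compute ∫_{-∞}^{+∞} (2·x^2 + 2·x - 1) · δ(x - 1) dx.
3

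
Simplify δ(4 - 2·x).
\frac{\delta(x - 2)}{2}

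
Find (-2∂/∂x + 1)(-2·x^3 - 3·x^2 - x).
- 2 x^{3} + 9 x^{2} + 11 x + 2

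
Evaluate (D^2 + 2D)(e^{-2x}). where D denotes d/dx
0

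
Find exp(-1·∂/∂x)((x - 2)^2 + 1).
x^{2} - 6 x + 10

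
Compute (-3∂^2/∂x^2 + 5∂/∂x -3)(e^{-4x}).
- 71 e^{- 4 x}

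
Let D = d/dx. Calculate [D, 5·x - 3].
5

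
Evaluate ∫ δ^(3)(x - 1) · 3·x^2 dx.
0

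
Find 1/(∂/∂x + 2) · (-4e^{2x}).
- e^{2 x}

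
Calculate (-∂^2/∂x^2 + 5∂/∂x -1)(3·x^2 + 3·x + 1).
- 3 x^{2} + 27 x + 8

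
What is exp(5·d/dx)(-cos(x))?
- \cos{\left(x + 5 \right)}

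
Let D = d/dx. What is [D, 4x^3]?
12 x^{2}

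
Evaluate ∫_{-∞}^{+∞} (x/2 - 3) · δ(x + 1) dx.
- \frac{7}{2}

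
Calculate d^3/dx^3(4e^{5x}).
500 e^{5 x}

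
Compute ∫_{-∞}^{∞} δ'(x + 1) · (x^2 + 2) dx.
2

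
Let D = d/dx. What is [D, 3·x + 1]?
3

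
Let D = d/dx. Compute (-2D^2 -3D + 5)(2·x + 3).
10 x + 9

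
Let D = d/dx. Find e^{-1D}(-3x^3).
- 3 x^{3} + 9 x^{2} - 9 x + 3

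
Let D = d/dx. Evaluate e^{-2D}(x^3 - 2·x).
x^{3} - 6 x^{2} + 10 x - 4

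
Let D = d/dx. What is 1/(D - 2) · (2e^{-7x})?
- \frac{2 e^{- 7 x}}{9}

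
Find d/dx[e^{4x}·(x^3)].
x^{2} \left(4 x + 3\right) e^{4 x}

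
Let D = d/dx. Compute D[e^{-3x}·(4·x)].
4 \left(1 - 3 x\right) e^{- 3 x}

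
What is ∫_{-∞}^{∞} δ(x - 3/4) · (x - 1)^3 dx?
- \frac{1}{64}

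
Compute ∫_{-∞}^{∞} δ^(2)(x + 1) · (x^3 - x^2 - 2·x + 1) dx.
-8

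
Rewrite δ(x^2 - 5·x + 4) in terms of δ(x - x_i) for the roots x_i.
\frac{\delta(x - 4) + \delta(x - 1)}{3}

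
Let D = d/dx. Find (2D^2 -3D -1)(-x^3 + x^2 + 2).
x^{3} + 8 x^{2} - 18 x + 2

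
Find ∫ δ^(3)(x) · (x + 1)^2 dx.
0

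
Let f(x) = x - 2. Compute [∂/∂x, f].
1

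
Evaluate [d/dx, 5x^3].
15 x^{2}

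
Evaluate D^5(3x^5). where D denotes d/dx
360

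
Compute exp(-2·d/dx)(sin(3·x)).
\sin{\left(3 x - 6 \right)}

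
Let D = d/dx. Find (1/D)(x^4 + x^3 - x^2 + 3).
\frac{x^{5}}{5} + \frac{x^{4}}{4} - \frac{x^{3}}{3} + 3 x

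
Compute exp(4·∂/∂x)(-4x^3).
- 4 x^{3} - 48 x^{2} - 192 x - 256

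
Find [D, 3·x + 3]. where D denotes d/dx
3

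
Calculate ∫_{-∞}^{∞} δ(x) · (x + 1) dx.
1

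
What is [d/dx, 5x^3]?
15 x^{2}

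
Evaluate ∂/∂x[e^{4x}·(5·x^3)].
x^{2} \left(20 x + 15\right) e^{4 x}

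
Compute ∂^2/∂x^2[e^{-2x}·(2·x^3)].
4 x \left(2 x^{2} - 6 x + 3\right) e^{- 2 x}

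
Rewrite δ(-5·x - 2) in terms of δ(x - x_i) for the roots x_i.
\frac{\delta(x + 2/5)}{5}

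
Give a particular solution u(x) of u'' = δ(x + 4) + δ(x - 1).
\frac{|x + 4|}{2} + \frac{|x - 1|}{2}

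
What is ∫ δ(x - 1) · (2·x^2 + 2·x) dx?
4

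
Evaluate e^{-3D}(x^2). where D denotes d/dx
x^{2} - 6 x + 9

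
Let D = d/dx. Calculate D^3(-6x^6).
- 720 x^{3}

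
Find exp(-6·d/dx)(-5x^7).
- 5 x^{7} + 210 x^{6} - 3780 x^{5} + 37800 x^{4} - 226800 x^{3} + 816480 x^{2} - 1632960 x + 1399680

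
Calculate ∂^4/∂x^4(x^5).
120 x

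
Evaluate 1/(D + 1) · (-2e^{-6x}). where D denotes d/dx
\frac{2 e^{- 6 x}}{5}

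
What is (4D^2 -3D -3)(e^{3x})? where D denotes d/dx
24 e^{3 x}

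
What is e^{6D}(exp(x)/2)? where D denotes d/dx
\frac{e^{x + 6}}{2}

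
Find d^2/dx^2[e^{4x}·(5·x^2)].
\left(80 x^{2} + 80 x + 10\right) e^{4 x}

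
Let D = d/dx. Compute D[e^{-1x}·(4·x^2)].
4 x \left(2 - x\right) e^{- x}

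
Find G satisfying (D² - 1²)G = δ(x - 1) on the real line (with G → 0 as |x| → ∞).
-\frac{e^{-|x - 1|}}{2}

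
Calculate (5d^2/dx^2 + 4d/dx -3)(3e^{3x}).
162 e^{3 x}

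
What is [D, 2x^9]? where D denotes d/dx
18 x^{8}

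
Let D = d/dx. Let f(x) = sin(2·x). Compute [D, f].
2 \cos{\left(2 x \right)}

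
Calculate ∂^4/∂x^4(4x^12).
47520 x^{8}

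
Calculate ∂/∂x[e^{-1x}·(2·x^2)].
2 x \left(2 - x\right) e^{- x}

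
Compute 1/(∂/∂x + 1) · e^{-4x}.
- \frac{e^{- 4 x}}{3}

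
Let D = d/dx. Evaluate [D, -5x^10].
- 50 x^{9}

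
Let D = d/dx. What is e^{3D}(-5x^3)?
- 5 x^{3} - 45 x^{2} - 135 x - 135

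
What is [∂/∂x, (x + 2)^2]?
2 x + 4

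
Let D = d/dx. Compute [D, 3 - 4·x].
-4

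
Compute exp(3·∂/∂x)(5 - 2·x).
- 2 x - 1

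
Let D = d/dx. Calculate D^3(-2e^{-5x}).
250 e^{- 5 x}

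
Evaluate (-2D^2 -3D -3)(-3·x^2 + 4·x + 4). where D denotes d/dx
9 x^{2} + 6 x - 12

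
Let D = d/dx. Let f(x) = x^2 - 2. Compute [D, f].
2 x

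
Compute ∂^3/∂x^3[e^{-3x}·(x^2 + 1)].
9 \left(- 3 x^{2} + 6 x - 5\right) e^{- 3 x}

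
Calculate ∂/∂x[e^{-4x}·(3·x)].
3 \left(1 - 4 x\right) e^{- 4 x}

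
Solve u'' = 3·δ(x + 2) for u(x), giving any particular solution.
\frac{3|x + 2|}{2}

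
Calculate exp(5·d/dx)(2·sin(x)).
2 \sin{\left(x + 5 \right)}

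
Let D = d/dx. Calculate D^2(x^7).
42 x^{5}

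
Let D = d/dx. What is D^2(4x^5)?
80 x^{3}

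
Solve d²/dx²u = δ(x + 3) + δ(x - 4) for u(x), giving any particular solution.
\frac{|x + 3|}{2} + \frac{|x - 4|}{2}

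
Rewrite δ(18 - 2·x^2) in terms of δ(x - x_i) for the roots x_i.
\frac{\delta(x - 3) + \delta(x + 3)}{12}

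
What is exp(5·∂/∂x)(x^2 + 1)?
x^{2} + 10 x + 26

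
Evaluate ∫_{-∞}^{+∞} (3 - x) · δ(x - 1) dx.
2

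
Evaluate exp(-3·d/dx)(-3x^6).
- 3 x^{6} + 54 x^{5} - 405 x^{4} + 1620 x^{3} - 3645 x^{2} + 4374 x - 2187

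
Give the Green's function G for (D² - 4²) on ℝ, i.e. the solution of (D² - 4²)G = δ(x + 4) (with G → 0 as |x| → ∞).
-\frac{e^{-4|x + 4|}}{8}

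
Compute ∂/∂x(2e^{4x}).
8 e^{4 x}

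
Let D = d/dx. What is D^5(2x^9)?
30240 x^{4}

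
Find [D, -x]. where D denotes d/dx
-1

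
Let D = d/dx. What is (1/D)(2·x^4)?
\frac{2 x^{5}}{5}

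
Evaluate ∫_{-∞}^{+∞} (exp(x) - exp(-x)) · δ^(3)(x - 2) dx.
- 2 \cosh{\left(2 \right)}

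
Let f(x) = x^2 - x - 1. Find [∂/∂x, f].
2 x - 1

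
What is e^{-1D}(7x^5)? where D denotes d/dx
7 x^{5} - 35 x^{4} + 70 x^{3} - 70 x^{2} + 35 x - 7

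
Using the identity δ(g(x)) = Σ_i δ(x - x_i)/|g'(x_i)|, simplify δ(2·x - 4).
\frac{\delta(x - 2)}{2}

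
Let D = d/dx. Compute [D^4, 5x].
20D^{3}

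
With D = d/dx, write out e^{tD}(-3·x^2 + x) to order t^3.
- 3 t^{2} - t \left(6 x - 1\right) - 3 x^{2} + x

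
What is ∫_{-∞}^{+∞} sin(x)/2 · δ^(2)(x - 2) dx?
- \frac{\sin{\left(2 \right)}}{2}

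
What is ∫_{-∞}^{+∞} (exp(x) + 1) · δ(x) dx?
2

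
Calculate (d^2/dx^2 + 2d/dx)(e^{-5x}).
15 e^{- 5 x}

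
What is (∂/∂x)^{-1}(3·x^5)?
\frac{x^{6}}{2}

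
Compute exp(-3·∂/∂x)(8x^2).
8 x^{2} - 48 x + 72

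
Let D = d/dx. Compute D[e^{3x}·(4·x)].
\left(12 x + 4\right) e^{3 x}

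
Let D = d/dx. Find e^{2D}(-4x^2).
- 4 x^{2} - 16 x - 16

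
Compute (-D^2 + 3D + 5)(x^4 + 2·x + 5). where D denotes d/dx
5 x^{4} + 12 x^{3} - 12 x^{2} + 10 x + 31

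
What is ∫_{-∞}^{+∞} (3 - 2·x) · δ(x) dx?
3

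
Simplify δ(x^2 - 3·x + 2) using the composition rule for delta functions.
\frac{\delta(x - 1) + \delta(x - 2)}{1}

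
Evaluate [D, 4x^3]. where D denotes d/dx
12 x^{2}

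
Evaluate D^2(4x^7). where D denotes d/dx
168 x^{5}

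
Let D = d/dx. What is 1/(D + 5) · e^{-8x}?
- \frac{e^{- 8 x}}{3}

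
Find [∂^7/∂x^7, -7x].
-49\frac{d^{6}}{dx^{6}}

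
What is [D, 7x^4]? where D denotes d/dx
28 x^{3}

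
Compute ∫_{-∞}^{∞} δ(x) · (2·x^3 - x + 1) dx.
1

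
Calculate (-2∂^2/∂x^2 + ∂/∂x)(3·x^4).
12 x^{2} \left(x - 6\right)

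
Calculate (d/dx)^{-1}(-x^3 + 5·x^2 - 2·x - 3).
- \frac{x^{4}}{4} + \frac{5 x^{3}}{3} - x^{2} - 3 x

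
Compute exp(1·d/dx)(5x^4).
5 x^{4} + 20 x^{3} + 30 x^{2} + 20 x + 5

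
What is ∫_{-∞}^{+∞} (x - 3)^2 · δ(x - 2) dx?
1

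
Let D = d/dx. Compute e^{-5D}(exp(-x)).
e^{5 - x}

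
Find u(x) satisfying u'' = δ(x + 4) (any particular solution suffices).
\frac{|x + 4|}{2}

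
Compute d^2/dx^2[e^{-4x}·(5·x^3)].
10 x \left(8 x^{2} - 12 x + 3\right) e^{- 4 x}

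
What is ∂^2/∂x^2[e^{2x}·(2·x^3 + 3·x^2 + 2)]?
\left(8 x^{3} + 36 x^{2} + 36 x + 14\right) e^{2 x}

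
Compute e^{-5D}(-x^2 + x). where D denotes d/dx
- x^{2} + 11 x - 30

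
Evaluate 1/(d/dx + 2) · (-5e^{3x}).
- e^{3 x}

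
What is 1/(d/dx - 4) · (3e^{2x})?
- \frac{3 e^{2 x}}{2}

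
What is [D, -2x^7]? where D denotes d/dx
- 14 x^{6}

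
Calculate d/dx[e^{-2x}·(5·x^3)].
x^{2} \left(15 - 10 x\right) e^{- 2 x}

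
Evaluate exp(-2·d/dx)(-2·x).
4 - 2 x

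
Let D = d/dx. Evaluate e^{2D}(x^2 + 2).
x^{2} + 4 x + 6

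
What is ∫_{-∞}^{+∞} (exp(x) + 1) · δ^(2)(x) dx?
1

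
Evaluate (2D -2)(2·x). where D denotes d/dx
4 - 4 x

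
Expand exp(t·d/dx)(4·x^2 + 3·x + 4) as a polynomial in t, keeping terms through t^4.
4 t^{2} + t \left(8 x + 3\right) + 4 x^{2} + 3 x + 4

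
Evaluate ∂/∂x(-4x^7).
- 28 x^{6}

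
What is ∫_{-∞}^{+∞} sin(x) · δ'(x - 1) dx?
- \cos{\left(1 \right)}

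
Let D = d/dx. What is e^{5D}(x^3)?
x^{3} + 15 x^{2} + 75 x + 125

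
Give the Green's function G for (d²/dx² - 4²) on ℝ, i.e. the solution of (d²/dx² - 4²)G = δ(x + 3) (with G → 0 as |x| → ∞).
-\frac{e^{-4|x + 3|}}{8}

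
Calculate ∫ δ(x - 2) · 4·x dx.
8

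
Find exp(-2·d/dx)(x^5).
x^{5} - 10 x^{4} + 40 x^{3} - 80 x^{2} + 80 x - 32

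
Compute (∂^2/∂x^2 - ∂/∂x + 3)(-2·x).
2 - 6 x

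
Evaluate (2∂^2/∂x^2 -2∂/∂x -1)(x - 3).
1 - x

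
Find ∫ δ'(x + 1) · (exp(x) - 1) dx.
- \frac{1}{e}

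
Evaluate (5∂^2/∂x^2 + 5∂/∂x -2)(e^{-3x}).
28 e^{- 3 x}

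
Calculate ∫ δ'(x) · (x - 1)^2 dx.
2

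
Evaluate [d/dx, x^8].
8 x^{7}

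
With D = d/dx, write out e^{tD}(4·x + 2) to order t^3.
4 t + 4 x + 2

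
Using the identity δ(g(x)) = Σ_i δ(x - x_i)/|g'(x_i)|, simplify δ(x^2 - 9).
\frac{\delta(x + 3) + \delta(x - 3)}{6}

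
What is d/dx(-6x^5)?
- 30 x^{4}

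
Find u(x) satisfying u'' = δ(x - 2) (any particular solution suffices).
\frac{|x - 2|}{2}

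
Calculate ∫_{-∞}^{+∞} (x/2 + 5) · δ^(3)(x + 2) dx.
0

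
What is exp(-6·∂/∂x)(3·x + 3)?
3 x - 15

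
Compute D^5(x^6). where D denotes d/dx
720 x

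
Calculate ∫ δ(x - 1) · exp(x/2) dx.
e^{\frac{1}{2}}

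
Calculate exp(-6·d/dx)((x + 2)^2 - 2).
x^{2} - 8 x + 14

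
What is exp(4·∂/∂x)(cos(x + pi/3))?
\cos{\left(x + \frac{\pi}{3} + 4 \right)}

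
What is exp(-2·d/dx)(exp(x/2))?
e^{\frac{x}{2} - 1}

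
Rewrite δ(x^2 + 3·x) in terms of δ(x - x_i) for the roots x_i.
\frac{\delta(x + 3) + \delta(x)}{3}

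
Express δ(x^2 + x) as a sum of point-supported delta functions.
\frac{\delta(x + 1) + \delta(x)}{1}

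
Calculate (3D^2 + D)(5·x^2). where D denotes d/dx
10 x + 30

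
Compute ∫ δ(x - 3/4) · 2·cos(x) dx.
2 \cos{\left(\frac{3}{4} \right)}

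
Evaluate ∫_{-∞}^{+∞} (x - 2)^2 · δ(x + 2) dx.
16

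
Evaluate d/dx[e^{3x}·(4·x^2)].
4 x \left(3 x + 2\right) e^{3 x}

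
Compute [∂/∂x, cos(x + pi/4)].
- \sin{\left(x + \frac{\pi}{4} \right)}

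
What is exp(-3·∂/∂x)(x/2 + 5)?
\frac{x}{2} + \frac{7}{2}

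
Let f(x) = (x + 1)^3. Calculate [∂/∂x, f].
3 \left(x + 1\right)^{2}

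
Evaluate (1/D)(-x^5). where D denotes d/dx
- \frac{x^{6}}{6}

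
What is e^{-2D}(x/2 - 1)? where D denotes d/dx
\frac{x}{2} - 2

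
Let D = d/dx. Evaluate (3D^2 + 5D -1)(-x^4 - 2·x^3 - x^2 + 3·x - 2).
x^{4} - 18 x^{3} - 65 x^{2} - 49 x + 11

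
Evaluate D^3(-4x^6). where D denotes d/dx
- 480 x^{3}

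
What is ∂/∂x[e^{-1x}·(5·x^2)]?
5 x \left(2 - x\right) e^{- x}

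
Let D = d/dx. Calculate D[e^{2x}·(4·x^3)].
x^{2} \left(8 x + 12\right) e^{2 x}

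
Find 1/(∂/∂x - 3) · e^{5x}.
\frac{e^{5 x}}{2}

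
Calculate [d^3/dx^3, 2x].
6\frac{d^{2}}{dx^{2}}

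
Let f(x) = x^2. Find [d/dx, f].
2 x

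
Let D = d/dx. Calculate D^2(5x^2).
10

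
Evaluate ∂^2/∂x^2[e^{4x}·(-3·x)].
\left(- 48 x - 24\right) e^{4 x}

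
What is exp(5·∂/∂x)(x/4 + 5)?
\frac{x}{4} + \frac{25}{4}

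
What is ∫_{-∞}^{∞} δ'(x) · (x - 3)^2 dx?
6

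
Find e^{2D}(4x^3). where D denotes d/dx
4 x^{3} + 24 x^{2} + 48 x + 32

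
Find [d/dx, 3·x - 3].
3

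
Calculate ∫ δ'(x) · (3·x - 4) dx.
-3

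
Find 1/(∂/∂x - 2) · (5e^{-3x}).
- e^{- 3 x}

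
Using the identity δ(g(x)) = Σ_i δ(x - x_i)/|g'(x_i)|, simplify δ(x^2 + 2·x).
\frac{\delta(x + 2) + \delta(x)}{2}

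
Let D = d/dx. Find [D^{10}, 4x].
40D^{9}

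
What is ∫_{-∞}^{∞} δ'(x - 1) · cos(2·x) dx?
2 \sin{\left(2 \right)}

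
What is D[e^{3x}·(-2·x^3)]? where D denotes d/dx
6 x^{2} \left(- x - 1\right) e^{3 x}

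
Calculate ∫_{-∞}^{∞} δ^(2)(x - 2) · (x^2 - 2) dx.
2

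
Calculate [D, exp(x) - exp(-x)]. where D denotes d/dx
2 \cosh{\left(x \right)}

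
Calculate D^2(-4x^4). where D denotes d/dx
- 48 x^{2}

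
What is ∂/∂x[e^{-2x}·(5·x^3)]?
x^{2} \left(15 - 10 x\right) e^{- 2 x}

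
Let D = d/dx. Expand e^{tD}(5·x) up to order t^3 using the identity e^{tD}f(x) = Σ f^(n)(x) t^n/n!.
5 t + 5 x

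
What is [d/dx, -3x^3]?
- 9 x^{2}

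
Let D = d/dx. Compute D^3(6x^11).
5940 x^{8}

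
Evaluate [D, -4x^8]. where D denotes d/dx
- 32 x^{7}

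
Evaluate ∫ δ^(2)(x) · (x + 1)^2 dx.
2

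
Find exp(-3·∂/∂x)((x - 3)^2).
x^{2} - 12 x + 36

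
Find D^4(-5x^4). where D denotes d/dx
-120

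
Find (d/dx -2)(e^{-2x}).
- 4 e^{- 2 x}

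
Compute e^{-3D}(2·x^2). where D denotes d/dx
2 x^{2} - 12 x + 18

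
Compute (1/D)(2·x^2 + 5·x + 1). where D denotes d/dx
\frac{2 x^{3}}{3} + \frac{5 x^{2}}{2} + x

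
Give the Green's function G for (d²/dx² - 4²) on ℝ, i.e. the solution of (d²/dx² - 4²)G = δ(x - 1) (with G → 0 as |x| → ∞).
-\frac{e^{-4|x - 1|}}{8}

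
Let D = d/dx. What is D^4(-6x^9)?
- 18144 x^{5}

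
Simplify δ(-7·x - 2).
\frac{\delta(x + 2/7)}{7}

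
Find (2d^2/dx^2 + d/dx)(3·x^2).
6 x + 12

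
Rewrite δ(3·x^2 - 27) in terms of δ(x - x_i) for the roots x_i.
\frac{\delta(x - 3) + \delta(x + 3)}{18}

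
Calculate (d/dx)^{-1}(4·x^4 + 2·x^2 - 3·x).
\frac{4 x^{5}}{5} + \frac{2 x^{3}}{3} - \frac{3 x^{2}}{2}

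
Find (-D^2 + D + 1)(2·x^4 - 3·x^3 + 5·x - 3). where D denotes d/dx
2 x^{4} + 5 x^{3} - 33 x^{2} + 23 x + 2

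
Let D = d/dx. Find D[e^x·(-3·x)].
3 \left(- x - 1\right) e^{x}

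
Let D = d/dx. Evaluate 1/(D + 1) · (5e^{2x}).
\frac{5 e^{2 x}}{3}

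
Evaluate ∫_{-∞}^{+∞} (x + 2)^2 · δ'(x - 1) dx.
-6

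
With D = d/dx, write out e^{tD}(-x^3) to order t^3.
- t^{3} - 3 t^{2} x - 3 t x^{2} - x^{3}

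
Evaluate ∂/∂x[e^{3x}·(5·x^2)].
5 x \left(3 x + 2\right) e^{3 x}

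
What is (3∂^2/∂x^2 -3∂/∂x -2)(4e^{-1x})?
16 e^{- x}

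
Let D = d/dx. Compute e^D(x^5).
x^{5} + 5 x^{4} + 10 x^{3} + 10 x^{2} + 5 x + 1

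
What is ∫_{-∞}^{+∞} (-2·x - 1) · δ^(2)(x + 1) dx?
0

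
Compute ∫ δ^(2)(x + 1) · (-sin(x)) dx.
- \sin{\left(1 \right)}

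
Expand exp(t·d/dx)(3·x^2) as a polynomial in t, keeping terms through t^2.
3 t^{2} + 6 t x + 3 x^{2}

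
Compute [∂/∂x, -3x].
-3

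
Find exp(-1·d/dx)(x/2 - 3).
\frac{x}{2} - \frac{7}{2}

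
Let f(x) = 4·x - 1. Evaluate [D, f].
4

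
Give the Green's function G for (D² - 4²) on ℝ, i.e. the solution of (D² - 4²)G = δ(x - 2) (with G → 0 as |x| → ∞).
-\frac{e^{-4|x - 2|}}{8}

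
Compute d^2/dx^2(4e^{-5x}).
100 e^{- 5 x}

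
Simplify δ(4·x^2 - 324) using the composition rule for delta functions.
\frac{\delta(x - 9) + \delta(x + 9)}{72}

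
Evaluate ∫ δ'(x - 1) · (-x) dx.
1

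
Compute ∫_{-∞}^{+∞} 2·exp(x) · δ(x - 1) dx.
2 e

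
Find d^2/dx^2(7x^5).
140 x^{3}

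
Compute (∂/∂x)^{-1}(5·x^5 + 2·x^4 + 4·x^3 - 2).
\frac{5 x^{6}}{6} + \frac{2 x^{5}}{5} + x^{4} - 2 x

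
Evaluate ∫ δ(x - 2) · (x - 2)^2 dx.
0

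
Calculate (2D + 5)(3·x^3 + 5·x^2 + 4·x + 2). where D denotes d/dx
15 x^{3} + 43 x^{2} + 40 x + 18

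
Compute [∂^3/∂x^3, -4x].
-12\frac{d^{2}}{dx^{2}}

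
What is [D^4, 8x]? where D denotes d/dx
32D^{3}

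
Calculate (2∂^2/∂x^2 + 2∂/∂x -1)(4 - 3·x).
3 x - 10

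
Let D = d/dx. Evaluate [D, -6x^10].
- 60 x^{9}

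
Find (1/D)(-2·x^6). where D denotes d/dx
- \frac{2 x^{7}}{7}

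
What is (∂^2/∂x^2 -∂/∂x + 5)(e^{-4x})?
25 e^{- 4 x}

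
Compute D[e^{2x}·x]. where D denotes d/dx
\left(2 x + 1\right) e^{2 x}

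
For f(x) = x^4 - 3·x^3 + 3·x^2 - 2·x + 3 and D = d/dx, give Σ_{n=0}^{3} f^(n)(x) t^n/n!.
t^{3} \left(4 x - 3\right) + t^{2} \left(6 x^{2} - 9 x + 3\right) + t \left(4 x^{3} - 9 x^{2} + 6 x - 2\right) + x^{4} - 3 x^{3} + 3 x^{2} - 2 x + 3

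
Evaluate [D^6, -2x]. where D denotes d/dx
-12D^{5}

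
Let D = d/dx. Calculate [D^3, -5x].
-15D^{2}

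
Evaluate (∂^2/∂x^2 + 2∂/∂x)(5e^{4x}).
120 e^{4 x}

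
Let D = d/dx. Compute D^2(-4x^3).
- 24 x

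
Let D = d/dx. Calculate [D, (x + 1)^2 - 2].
2 x + 2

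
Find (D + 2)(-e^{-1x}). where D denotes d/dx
- e^{- x}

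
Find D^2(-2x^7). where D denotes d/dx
- 84 x^{5}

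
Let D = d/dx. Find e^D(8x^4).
8 x^{4} + 32 x^{3} + 48 x^{2} + 32 x + 8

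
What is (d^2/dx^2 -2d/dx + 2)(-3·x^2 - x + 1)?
- 6 x^{2} + 10 x - 2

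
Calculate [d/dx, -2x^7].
- 14 x^{6}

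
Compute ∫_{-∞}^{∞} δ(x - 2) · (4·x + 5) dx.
13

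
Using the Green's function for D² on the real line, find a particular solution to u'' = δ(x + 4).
\frac{|x + 4|}{2}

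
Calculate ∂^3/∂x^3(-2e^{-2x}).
16 e^{- 2 x}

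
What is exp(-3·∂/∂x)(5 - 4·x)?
17 - 4 x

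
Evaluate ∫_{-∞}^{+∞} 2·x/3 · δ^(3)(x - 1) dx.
0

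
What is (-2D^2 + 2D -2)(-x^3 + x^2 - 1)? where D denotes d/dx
2 x^{3} - 8 x^{2} + 16 x - 2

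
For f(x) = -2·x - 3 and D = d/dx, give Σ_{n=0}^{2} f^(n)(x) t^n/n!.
- 2 t - 2 x - 3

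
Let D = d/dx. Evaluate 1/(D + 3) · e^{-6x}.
- \frac{e^{- 6 x}}{3}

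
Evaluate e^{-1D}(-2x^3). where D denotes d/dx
- 2 x^{3} + 6 x^{2} - 6 x + 2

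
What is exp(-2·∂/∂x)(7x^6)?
7 x^{6} - 84 x^{5} + 420 x^{4} - 1120 x^{3} + 1680 x^{2} - 1344 x + 448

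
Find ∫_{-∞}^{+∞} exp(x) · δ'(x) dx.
-1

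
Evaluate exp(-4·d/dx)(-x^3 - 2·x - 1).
- x^{3} + 12 x^{2} - 50 x + 71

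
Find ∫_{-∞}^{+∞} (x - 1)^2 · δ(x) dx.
1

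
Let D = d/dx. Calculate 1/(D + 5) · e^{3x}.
\frac{e^{3 x}}{8}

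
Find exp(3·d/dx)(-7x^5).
- 7 x^{5} - 105 x^{4} - 630 x^{3} - 1890 x^{2} - 2835 x - 1701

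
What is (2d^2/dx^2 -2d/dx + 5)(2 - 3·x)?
16 - 15 x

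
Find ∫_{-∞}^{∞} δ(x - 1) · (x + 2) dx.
3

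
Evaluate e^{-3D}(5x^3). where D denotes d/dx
5 x^{3} - 45 x^{2} + 135 x - 135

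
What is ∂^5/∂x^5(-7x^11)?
- 388080 x^{6}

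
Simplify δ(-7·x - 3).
\frac{\delta(x + 3/7)}{7}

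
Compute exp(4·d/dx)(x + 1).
x + 5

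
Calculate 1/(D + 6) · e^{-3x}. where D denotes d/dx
\frac{e^{- 3 x}}{3}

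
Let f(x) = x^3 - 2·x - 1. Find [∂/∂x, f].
3 x^{2} - 2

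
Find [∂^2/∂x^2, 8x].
16\frac{d}{dx}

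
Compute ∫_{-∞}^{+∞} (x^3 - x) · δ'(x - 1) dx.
-2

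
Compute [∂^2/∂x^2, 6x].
12\frac{d}{dx}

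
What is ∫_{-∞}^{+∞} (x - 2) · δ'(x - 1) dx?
-1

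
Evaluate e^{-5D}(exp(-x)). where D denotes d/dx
e^{5 - x}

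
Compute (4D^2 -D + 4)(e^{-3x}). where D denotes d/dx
43 e^{- 3 x}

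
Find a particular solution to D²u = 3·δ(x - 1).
\frac{3|x - 1|}{2}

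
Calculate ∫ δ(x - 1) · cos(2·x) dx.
\cos{\left(2 \right)}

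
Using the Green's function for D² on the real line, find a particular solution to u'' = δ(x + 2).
\frac{|x + 2|}{2}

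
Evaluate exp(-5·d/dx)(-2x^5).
- 2 x^{5} + 50 x^{4} - 500 x^{3} + 2500 x^{2} - 6250 x + 6250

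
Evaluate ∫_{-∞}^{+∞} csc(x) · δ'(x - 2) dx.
\cot{\left(2 \right)} \csc{\left(2 \right)}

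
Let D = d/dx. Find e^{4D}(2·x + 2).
2 x + 10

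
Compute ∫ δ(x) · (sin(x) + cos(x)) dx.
1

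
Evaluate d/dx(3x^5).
15 x^{4}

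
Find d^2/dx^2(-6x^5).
- 120 x^{3}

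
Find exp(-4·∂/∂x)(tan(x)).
\tan{\left(x - 4 \right)}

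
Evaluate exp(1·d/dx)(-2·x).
- 2 x - 2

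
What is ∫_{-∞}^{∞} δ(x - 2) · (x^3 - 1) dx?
7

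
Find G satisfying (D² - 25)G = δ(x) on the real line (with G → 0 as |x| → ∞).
-\frac{e^{-5|x|}}{10}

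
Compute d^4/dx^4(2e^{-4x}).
512 e^{- 4 x}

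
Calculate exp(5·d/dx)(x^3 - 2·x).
x^{3} + 15 x^{2} + 73 x + 115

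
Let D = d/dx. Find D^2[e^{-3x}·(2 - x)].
3 \left(8 - 3 x\right) e^{- 3 x}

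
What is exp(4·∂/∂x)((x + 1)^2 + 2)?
x^{2} + 10 x + 27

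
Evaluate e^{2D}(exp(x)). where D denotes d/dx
e^{x + 2}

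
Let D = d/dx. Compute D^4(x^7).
840 x^{3}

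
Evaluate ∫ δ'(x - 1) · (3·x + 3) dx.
-3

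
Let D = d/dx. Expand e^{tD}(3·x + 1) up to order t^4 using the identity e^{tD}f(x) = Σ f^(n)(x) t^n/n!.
3 t + 3 x + 1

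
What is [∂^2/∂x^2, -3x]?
-6\frac{d}{dx}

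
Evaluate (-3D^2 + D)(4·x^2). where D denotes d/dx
8 x - 24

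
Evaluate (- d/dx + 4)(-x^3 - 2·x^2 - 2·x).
- 4 x^{3} - 5 x^{2} - 4 x + 2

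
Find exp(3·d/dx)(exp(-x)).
e^{- x - 3}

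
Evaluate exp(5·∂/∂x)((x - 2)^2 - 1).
x^{2} + 6 x + 8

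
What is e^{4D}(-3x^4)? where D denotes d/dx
- 3 x^{4} - 48 x^{3} - 288 x^{2} - 768 x - 768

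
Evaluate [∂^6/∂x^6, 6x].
36\frac{d^{5}}{dx^{5}}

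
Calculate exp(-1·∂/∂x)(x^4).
x^{4} - 4 x^{3} + 6 x^{2} - 4 x + 1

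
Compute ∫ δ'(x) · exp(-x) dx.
1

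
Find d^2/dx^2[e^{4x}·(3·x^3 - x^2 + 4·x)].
\left(48 x^{3} + 56 x^{2} + 66 x + 30\right) e^{4 x}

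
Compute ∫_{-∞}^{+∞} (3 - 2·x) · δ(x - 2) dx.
-1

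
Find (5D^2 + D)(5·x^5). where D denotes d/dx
25 x^{3} \left(x + 20\right)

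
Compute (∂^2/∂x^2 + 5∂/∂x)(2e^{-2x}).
- 12 e^{- 2 x}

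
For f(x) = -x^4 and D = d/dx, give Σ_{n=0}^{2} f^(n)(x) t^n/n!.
x^{2} \left(- 6 t^{2} - 4 t x - x^{2}\right)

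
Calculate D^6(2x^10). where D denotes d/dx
302400 x^{4}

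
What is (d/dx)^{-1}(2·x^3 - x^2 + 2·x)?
\frac{x^{4}}{2} - \frac{x^{3}}{3} + x^{2}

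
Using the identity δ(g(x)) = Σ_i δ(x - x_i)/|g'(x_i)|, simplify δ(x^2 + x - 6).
\frac{\delta(x - 2) + \delta(x + 3)}{5}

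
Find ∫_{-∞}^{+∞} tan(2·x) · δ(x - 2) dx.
\tan{\left(4 \right)}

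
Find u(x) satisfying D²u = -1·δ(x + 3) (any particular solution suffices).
-\frac{|x + 3|}{2}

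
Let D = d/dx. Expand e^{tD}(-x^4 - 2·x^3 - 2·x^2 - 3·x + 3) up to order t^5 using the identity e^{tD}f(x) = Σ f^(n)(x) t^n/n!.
- t^{4} - t^{3} \left(4 x + 2\right) - t^{2} \left(6 x^{2} + 6 x + 2\right) - t \left(4 x^{3} + 6 x^{2} + 4 x + 3\right) - x^{4} - 2 x^{3} - 2 x^{2} - 3 x + 3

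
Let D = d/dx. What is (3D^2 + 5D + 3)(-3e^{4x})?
- 213 e^{4 x}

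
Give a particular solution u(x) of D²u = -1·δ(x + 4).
-\frac{|x + 4|}{2}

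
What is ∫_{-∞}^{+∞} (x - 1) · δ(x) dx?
-1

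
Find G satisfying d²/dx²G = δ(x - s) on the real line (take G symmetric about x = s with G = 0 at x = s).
\frac{|x - s|}{2}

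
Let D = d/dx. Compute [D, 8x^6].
48 x^{5}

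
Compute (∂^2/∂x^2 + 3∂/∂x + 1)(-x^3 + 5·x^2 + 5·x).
- x^{3} - 4 x^{2} + 29 x + 25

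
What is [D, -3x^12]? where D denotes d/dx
- 36 x^{11}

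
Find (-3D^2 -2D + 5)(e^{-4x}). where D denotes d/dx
- 35 e^{- 4 x}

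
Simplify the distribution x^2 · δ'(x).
0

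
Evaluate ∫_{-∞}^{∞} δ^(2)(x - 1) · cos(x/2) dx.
- \frac{\cos{\left(\frac{1}{2} \right)}}{4}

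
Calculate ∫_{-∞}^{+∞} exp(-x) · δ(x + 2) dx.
e^{2}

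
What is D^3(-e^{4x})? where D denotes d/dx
- 64 e^{4 x}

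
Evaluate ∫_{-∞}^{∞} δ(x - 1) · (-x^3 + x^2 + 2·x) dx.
2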